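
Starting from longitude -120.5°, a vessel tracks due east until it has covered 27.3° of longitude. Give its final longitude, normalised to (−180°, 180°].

-93.2°

Start at -120.5°; shift +27.3° → -93.2°.
-93.2° already lies in (−180°, 180°].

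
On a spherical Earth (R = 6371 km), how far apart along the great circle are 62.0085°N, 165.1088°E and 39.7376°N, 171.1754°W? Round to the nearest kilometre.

2947 km

Δλ = -171.1754 − 165.1088 = -336.2842°; wrapped into (−180°, 180°]: 23.7158°.
Δφ = 39.7376 − 62.0085 = -22.2709°.
a = sin²(Δφ/2) + cos φ₁ · cos φ₂ · sin²(Δλ/2) = 0.052538.
c = 2·atan2(√a, √(1−a)) = 0.46254 rad → d = 6371·c ≈ 2946.82 km.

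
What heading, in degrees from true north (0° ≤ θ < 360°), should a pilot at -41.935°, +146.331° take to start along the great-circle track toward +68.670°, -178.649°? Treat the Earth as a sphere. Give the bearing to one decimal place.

13.2°

Δλ = -178.649 − 146.331 = -324.980°; wrapped into (−180°, 180°]: 35.020°.
θ = atan2( sin Δλ · cos φ₂ , cos φ₁ · sin φ₂ − sin φ₁ · cos φ₂ · cos Δλ )
  = atan2(0.20874, 0.89202) = 13.170° → normalised to [0°, 360°): 13.170°.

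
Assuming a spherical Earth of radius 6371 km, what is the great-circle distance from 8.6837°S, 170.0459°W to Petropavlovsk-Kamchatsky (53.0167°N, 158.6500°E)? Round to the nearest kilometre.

Δλ = 158.6500 − -170.0459 = 328.6959°; wrapped into (−180°, 180°]: -31.3041°.
Δφ = 53.0167 − -8.6837 = 61.7004°.
a = sin²(Δφ/2) + cos φ₁ · cos φ₂ · sin²(Δλ/2) = 0.306246.
c = 2·atan2(√a, √(1−a)) = 1.17287 rad → d = 6371·c ≈ 7472.35 km.

7472 km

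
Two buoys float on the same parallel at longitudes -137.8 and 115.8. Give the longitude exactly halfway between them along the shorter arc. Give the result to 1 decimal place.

Signed shortest Δλ from -137.8° to +115.8° is -106.4°.
Midpoint longitude = -137.8° + (-106.4°)/2 = -137.8° − 53.2° = -191.0°.
Normalise into (−180°, 180°]: +169.0°.
(The naïve average (-137.8 + +115.8)/2 = -11.0° is on the wrong side of the globe.)

+169.0°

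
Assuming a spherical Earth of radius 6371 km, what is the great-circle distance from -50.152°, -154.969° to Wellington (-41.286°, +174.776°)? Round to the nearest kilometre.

2525 km

Δλ = 174.776 − -154.969 = 329.745°; wrapped into (−180°, 180°]: -30.255°.
Δφ = -41.286 − -50.152 = 8.866°.
a = sin²(Δφ/2) + cos φ₁ · cos φ₂ · sin²(Δλ/2) = 0.038765.
c = 2·atan2(√a, √(1−a)) = 0.39637 rad → d = 6371·c ≈ 2525.25 km.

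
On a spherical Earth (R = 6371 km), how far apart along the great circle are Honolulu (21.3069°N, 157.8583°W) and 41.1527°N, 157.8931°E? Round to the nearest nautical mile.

2530 nmi

Δλ = 157.8931 − -157.8583 = 315.7514°; wrapped into (−180°, 180°]: -44.2486°.
Δφ = 41.1527 − 21.3069 = 19.8458°.
a = sin²(Δφ/2) + cos φ₁ · cos φ₂ · sin²(Δλ/2) = 0.129195.
c = 2·atan2(√a, √(1−a)) = 0.73533 rad → d = 6371·c ≈ 4684.78 km ≈ 2529.58 nmi.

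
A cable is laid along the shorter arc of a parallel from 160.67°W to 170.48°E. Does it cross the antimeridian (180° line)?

Naïve |170.48 − -160.67| = 331.15° > 180°, so the shorter arc goes the other way round — across 180°.
Signed shortest Δλ = ((170.48 − -160.67 + 180) mod 360) − 180 = -28.85°.
Going west by 28.85° from -160.67° passes through 180° before reaching +170.48°.

Yes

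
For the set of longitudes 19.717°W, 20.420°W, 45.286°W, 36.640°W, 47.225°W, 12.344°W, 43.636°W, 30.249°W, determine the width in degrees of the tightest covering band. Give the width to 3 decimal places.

Sort the longitudes: -47.225°, -45.286°, -43.636°, -36.640°, -30.249°, -20.420°, -19.717°, -12.344°.
Eastward gaps between consecutive values (wrapping around): 1.939°, 1.650°, 6.996°, 6.391°, 9.829°, 0.703°, 7.373°, 325.119°.
Largest gap = 325.119° ⇒ minimal covering band is its complement: 360° − 325.119° = 34.881°.
Band runs from -47.225° eastward to -12.344°.

34.881°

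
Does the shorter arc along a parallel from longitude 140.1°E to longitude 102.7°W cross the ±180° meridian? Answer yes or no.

Yes

Naïve |-102.7 − 140.1| = 242.8° > 180°, so the shorter arc goes the other way round — across 180°.
Signed shortest Δλ = ((-102.7 − 140.1 + 180) mod 360) − 180 = 117.2°.
Going east by 117.2° from +140.1° passes through 180° before reaching -102.7°.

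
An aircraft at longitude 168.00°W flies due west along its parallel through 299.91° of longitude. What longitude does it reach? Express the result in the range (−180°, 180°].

Start at -168.00°; shift −299.91° → -467.91°.
-467.91° lies outside (−180°, 180°]; add 360° → -107.91°.

107.91°W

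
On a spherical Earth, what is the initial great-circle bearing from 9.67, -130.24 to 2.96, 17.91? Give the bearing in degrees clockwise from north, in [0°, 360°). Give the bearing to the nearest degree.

Δλ = 17.91 − -130.24 = 148.15°.
θ = atan2( sin Δλ · cos φ₂ , cos φ₁ · sin φ₂ − sin φ₁ · cos φ₂ · cos Δλ )
  = atan2(0.52699, 0.19340) = 69.848° → normalised to [0°, 360°): 69.848°.

70°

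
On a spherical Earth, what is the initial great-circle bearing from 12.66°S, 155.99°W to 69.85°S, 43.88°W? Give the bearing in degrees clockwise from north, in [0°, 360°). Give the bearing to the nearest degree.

Δλ = -43.88 − -155.99 = 112.11°.
θ = atan2( sin Δλ · cos φ₂ , cos φ₁ · sin φ₂ − sin φ₁ · cos φ₂ · cos Δλ )
  = atan2(0.31915, -0.94439) = 161.328° → normalised to [0°, 360°): 161.328°.

161°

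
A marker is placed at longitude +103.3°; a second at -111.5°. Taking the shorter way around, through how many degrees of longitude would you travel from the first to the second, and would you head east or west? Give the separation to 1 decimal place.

145.2° east

Raw difference: -111.5 − 103.3 = -214.8°.
Normalise into (−180°, 180°]: -214.8° + 360° = 145.2°.
Positive ⇒ the second point lies to the east; separation 145.2°.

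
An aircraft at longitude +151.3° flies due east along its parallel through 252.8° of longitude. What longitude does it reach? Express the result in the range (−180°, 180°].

Start at +151.3°; shift +252.8° → +404.1°.
+404.1° lies outside (−180°, 180°]; subtract 360° → +44.1°.

+44.1°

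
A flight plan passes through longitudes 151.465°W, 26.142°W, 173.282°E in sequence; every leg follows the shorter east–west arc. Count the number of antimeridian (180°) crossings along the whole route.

1

Leg 1: -151.465° → -26.142°, shortest Δλ = 125.323° (east) — does not cross 180°.
Leg 2: -26.142° → +173.282°, shortest Δλ = -160.576° (west) — crosses 180°.
Total crossings: 1.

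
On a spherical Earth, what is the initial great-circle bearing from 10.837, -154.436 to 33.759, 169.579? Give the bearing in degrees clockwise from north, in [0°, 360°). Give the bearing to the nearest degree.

Δλ = 169.579 − -154.436 = 324.015°; wrapped into (−180°, 180°]: -35.985°.
θ = atan2( sin Δλ · cos φ₂ , cos φ₁ · sin φ₂ − sin φ₁ · cos φ₂ · cos Δλ )
  = atan2(-0.48850, 0.41931) = -49.359° → normalised to [0°, 360°): 310.641°.

311°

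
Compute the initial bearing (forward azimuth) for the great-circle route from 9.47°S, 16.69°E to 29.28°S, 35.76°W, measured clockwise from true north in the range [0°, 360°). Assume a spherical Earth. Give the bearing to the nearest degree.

240°

Δλ = -35.76 − 16.69 = -52.45°.
θ = atan2( sin Δλ · cos φ₂ , cos φ₁ · sin φ₂ − sin φ₁ · cos φ₂ · cos Δλ )
  = atan2(-0.69153, -0.39495) = -119.732° → normalised to [0°, 360°): 240.268°.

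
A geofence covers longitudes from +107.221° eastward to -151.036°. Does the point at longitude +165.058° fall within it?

Band width going east from +107.221° to -151.036°: ((-151.036 − 107.221) mod 360) = 101.743°.
Offset of +165.058° east of the west edge: ((165.058 − 107.221) mod 360) = 57.837°.
57.837° ≤ 101.743° ⇒ inside.

Yes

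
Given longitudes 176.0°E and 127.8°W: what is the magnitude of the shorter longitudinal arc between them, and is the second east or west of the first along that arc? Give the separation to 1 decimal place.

56.2° east

Raw difference: -127.8 − 176.0 = -303.8°.
Normalise into (−180°, 180°]: -303.8° + 360° = 56.2°.
Positive ⇒ the second point lies to the east; separation 56.2°.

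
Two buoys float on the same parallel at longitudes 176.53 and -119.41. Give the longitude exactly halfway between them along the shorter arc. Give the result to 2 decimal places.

Signed shortest Δλ from +176.53° to -119.41° is +64.06°.
Midpoint longitude = +176.53° + (+64.06°)/2 = +176.53° + 32.03° = +208.56°.
Normalise into (−180°, 180°]: -151.44°.
(The naïve average (+176.53 + -119.41)/2 = 28.56° is on the wrong side of the globe.)

-151.44°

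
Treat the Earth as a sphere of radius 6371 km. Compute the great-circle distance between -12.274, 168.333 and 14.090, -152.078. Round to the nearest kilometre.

Δλ = -152.078 − 168.333 = -320.411°; wrapped into (−180°, 180°]: 39.589°.
Δφ = 14.090 − -12.274 = 26.364°.
a = sin²(Δφ/2) + cos φ₁ · cos φ₂ · sin²(Δλ/2) = 0.160694.
c = 2·atan2(√a, √(1−a)) = 0.82492 rad → d = 6371·c ≈ 5255.60 km.

5256 km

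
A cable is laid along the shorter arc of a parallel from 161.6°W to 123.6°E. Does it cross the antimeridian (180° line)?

Yes

Naïve |123.6 − -161.6| = 285.2° > 180°, so the shorter arc goes the other way round — across 180°.
Signed shortest Δλ = ((123.6 − -161.6 + 180) mod 360) − 180 = -74.8°.
Going west by 74.8° from -161.6° passes through 180° before reaching +123.6°.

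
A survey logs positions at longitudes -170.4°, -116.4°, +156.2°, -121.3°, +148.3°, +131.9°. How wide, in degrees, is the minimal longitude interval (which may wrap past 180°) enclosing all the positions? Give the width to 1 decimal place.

Sort the longitudes: -170.4°, -121.3°, -116.4°, +131.9°, +148.3°, +156.2°.
Eastward gaps between consecutive values (wrapping around): 49.1°, 4.9°, 248.3°, 16.4°, 7.9°, 33.4°.
Largest gap = 248.3° ⇒ minimal covering band is its complement: 360° − 248.3° = 111.7°.
Band runs from +131.9° eastward to -116.4°, crossing the antimeridian.

111.7°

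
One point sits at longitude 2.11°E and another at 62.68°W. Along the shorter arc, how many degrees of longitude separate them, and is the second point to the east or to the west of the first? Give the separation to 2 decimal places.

Raw difference: -62.68 − 2.11 = -64.79°.
Normalise into (−180°, 180°]: -64.79° stays -64.79°.
Negative ⇒ the second point lies to the west; separation 64.79°.

64.79° west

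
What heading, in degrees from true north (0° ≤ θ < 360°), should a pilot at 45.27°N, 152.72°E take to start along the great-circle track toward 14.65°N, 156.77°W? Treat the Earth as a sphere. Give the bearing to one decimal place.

109.1°

Δλ = -156.77 − 152.72 = -309.49°; wrapped into (−180°, 180°]: 50.51°.
θ = atan2( sin Δλ · cos φ₂ , cos φ₁ · sin φ₂ − sin φ₁ · cos φ₂ · cos Δλ )
  = atan2(0.74665, -0.25911) = 109.139° → normalised to [0°, 360°): 109.139°.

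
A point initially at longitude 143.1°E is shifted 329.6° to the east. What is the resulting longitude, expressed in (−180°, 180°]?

Start at +143.1°; shift +329.6° → +472.7°.
+472.7° lies outside (−180°, 180°]; subtract 360° → +112.7°.

112.7°E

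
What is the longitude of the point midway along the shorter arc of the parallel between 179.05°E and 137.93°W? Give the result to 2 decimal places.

Signed shortest Δλ from +179.05° to -137.93° is +43.02°.
Midpoint longitude = +179.05° + (+43.02°)/2 = +179.05° + 21.51° = +200.56°.
Normalise into (−180°, 180°]: -159.44°.
(The naïve average (+179.05 + -137.93)/2 = 20.56° is on the wrong side of the globe.)

159.44°W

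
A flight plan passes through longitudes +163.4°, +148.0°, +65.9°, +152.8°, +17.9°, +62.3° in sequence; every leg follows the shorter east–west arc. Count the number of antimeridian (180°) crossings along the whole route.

Leg 1: +163.4° → +148.0°, shortest Δλ = -15.4° (west) — does not cross 180°.
Leg 2: +148.0° → +65.9°, shortest Δλ = -82.1° (west) — does not cross 180°.
Leg 3: +65.9° → +152.8°, shortest Δλ = 86.9° (east) — does not cross 180°.
Leg 4: +152.8° → +17.9°, shortest Δλ = -134.9° (west) — does not cross 180°.
Leg 5: +17.9° → +62.3°, shortest Δλ = 44.4° (east) — does not cross 180°.
Total crossings: 0.

0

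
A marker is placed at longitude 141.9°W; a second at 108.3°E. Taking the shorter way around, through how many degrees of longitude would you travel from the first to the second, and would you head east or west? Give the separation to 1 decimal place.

Raw difference: 108.3 − -141.9 = 250.2°.
Normalise into (−180°, 180°]: 250.2° − 360° = -109.8°.
Negative ⇒ the second point lies to the west; separation 109.8°.

109.8° west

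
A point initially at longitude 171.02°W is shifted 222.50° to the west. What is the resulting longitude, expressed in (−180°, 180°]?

33.52°W

Start at -171.02°; shift −222.50° → -393.52°.
-393.52° lies outside (−180°, 180°]; add 360° → -33.52°.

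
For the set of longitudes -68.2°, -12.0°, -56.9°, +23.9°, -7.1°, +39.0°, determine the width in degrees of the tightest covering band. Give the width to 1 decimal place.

Sort the longitudes: -68.2°, -56.9°, -12.0°, -7.1°, +23.9°, +39.0°.
Eastward gaps between consecutive values (wrapping around): 11.3°, 44.9°, 4.9°, 31.0°, 15.1°, 252.8°.
Largest gap = 252.8° ⇒ minimal covering band is its complement: 360° − 252.8° = 107.2°.
Band runs from -68.2° eastward to +39.0°.

107.2°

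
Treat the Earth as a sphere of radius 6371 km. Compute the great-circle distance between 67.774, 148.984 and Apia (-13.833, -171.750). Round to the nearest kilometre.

Δλ = -171.750 − 148.984 = -320.734°; wrapped into (−180°, 180°]: 39.266°.
Δφ = -13.833 − 67.774 = -81.607°.
a = sin²(Δφ/2) + cos φ₁ · cos φ₂ · sin²(Δλ/2) = 0.468483.
c = 2·atan2(√a, √(1−a)) = 1.50772 rad → d = 6371·c ≈ 9605.69 km.

9606 km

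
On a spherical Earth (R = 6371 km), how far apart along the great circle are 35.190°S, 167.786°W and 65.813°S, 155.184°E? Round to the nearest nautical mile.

2253 nmi

Δλ = 155.184 − -167.786 = 322.970°; wrapped into (−180°, 180°]: -37.030°.
Δφ = -65.813 − -35.190 = -30.623°.
a = sin²(Δφ/2) + cos φ₁ · cos φ₂ · sin²(Δλ/2) = 0.103496.
c = 2·atan2(√a, √(1−a)) = 0.65507 rad → d = 6371·c ≈ 4173.43 km ≈ 2253.47 nmi.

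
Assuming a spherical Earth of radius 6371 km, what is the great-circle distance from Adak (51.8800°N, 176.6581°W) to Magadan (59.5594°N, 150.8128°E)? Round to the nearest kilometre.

2181 km

Δλ = 150.8128 − -176.6581 = 327.4709°; wrapped into (−180°, 180°]: -32.5291°.
Δφ = 59.5594 − 51.8800 = 7.6794°.
a = sin²(Δφ/2) + cos φ₁ · cos φ₂ · sin²(Δλ/2) = 0.029017.
c = 2·atan2(√a, √(1−a)) = 0.34236 rad → d = 6371·c ≈ 2181.17 km.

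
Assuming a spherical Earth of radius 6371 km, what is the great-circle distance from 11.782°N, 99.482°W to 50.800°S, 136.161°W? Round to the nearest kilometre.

Δλ = -136.161 − -99.482 = -36.679°.
Δφ = -50.800 − 11.782 = -62.582°.
a = sin²(Δφ/2) + cos φ₁ · cos φ₂ · sin²(Δλ/2) = 0.331015.
c = 2·atan2(√a, √(1−a)) = 1.22604 rad → d = 6371·c ≈ 7811.08 km.

7811 km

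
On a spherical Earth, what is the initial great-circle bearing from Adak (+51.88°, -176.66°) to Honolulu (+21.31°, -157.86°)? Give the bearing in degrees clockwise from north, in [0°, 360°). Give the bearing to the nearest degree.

147°

Δλ = -157.86 − -176.66 = 18.80°.
θ = atan2( sin Δλ · cos φ₂ , cos φ₁ · sin φ₂ − sin φ₁ · cos φ₂ · cos Δλ )
  = atan2(0.30023, -0.46949) = 147.402° → normalised to [0°, 360°): 147.402°.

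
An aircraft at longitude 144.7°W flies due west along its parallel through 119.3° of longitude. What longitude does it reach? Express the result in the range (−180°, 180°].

96.0°E

Start at -144.7°; shift −119.3° → -264.0°.
-264.0° lies outside (−180°, 180°]; add 360° → +96.0°.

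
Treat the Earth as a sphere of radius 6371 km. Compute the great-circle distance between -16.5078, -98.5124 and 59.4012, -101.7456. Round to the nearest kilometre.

8446 km

Δλ = -101.7456 − -98.5124 = -3.2332°.
Δφ = 59.4012 − -16.5078 = 75.9090°.
a = sin²(Δφ/2) + cos φ₁ · cos φ₂ · sin²(Δλ/2) = 0.378657.
c = 2·atan2(√a, √(1−a)) = 1.32566 rad → d = 6371·c ≈ 8445.80 km.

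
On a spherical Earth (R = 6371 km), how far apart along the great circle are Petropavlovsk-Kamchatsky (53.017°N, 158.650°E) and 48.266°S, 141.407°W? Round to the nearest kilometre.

12598 km

Δλ = -141.407 − 158.650 = -300.057°; wrapped into (−180°, 180°]: 59.943°.
Δφ = -48.266 − 53.017 = -101.283°.
a = sin²(Δφ/2) + cos φ₁ · cos φ₂ · sin²(Δλ/2) = 0.697769.
c = 2·atan2(√a, √(1−a)) = 1.97745 rad → d = 6371·c ≈ 12598.33 km.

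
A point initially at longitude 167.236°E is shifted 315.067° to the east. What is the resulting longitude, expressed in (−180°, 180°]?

Start at +167.236°; shift +315.067° → +482.303°.
+482.303° lies outside (−180°, 180°]; subtract 360° → +122.303°.

122.303°E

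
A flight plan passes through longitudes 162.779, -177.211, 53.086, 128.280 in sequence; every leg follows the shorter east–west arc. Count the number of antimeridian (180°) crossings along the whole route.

2

Leg 1: +162.779° → -177.211°, shortest Δλ = 20.01° (east) — crosses 180°.
Leg 2: -177.211° → +53.086°, shortest Δλ = -129.703° (west) — crosses 180°.
Leg 3: +53.086° → +128.280°, shortest Δλ = 75.194° (east) — does not cross 180°.
Total crossings: 2.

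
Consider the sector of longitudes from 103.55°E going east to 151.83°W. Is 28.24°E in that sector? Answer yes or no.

Band width going east from +103.55° to -151.83°: ((-151.83 − 103.55) mod 360) = 104.62°.
Offset of +28.24° east of the west edge: ((28.24 − 103.55) mod 360) = 284.69°.
284.69° > 104.62° ⇒ outside.

No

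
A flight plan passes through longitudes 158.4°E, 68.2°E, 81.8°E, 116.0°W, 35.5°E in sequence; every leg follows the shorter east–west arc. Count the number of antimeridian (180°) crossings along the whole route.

1

Leg 1: +158.4° → +68.2°, shortest Δλ = -90.2° (west) — does not cross 180°.
Leg 2: +68.2° → +81.8°, shortest Δλ = 13.6° (east) — does not cross 180°.
Leg 3: +81.8° → -116.0°, shortest Δλ = 162.2° (east) — crosses 180°.
Leg 4: -116.0° → +35.5°, shortest Δλ = 151.5° (east) — does not cross 180°.
Total crossings: 1.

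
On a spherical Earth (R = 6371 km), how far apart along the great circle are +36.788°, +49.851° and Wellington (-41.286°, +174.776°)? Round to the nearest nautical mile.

Δλ = 174.776 − 49.851 = 124.925°.
Δφ = -41.286 − 36.788 = -78.074°.
a = sin²(Δφ/2) + cos φ₁ · cos φ₂ · sin²(Δλ/2) = 0.869830.
c = 2·atan2(√a, √(1−a)) = 2.40336 rad → d = 6371·c ≈ 15311.81 km ≈ 8267.72 nmi.

8268 nmi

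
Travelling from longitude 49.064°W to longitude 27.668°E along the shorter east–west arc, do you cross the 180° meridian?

No

Signed shortest Δλ = ((27.668 − -49.064 + 180) mod 360) − 180 = 76.732°.
Going east by 76.732° from -49.064° reaches +27.668° without touching 180°.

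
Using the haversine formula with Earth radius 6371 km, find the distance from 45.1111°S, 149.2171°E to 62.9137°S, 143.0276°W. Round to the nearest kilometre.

Δλ = -143.0276 − 149.2171 = -292.2447°; wrapped into (−180°, 180°]: 67.7553°.
Δφ = -62.9137 − -45.1111 = -17.8026°.
a = sin²(Δφ/2) + cos φ₁ · cos φ₂ · sin²(Δλ/2) = 0.123790.
c = 2·atan2(√a, √(1−a)) = 0.71907 rad → d = 6371·c ≈ 4581.17 km.

4581 km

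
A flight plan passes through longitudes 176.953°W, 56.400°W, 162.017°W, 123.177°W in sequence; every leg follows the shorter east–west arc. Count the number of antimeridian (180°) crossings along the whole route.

Leg 1: -176.953° → -56.400°, shortest Δλ = 120.553° (east) — does not cross 180°.
Leg 2: -56.400° → -162.017°, shortest Δλ = -105.617° (west) — does not cross 180°.
Leg 3: -162.017° → -123.177°, shortest Δλ = 38.84° (east) — does not cross 180°.
Total crossings: 0.

0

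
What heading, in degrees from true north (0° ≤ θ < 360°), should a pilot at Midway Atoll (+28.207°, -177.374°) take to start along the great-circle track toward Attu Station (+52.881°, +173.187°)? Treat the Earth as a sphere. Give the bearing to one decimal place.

Δλ = 173.187 − -177.374 = 350.561°; wrapped into (−180°, 180°]: -9.439°.
θ = atan2( sin Δλ · cos φ₂ , cos φ₁ · sin φ₂ − sin φ₁ · cos φ₂ · cos Δλ )
  = atan2(-0.09897, 0.42132) = -13.219° → normalised to [0°, 360°): 346.781°.

346.8°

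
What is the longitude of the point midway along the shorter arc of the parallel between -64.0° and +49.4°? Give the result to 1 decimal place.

Signed shortest Δλ from -64.0° to +49.4° is +113.4°.
Midpoint longitude = -64.0° + (+113.4°)/2 = -64.0° + 56.7° = -7.3°.

-7.3°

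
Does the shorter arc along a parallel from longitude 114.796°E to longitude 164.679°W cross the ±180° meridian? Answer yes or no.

Yes

Naïve |-164.679 − 114.796| = 279.475° > 180°, so the shorter arc goes the other way round — across 180°.
Signed shortest Δλ = ((-164.679 − 114.796 + 180) mod 360) − 180 = 80.525°.
Going east by 80.525° from +114.796° passes through 180° before reaching -164.679°.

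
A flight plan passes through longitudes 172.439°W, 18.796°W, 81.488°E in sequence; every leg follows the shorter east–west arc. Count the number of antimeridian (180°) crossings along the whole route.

Leg 1: -172.439° → -18.796°, shortest Δλ = 153.643° (east) — does not cross 180°.
Leg 2: -18.796° → +81.488°, shortest Δλ = 100.284° (east) — does not cross 180°.
Total crossings: 0.

0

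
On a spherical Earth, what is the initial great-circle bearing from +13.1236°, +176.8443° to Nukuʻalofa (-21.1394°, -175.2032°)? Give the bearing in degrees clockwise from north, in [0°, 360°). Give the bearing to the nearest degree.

167°

Δλ = -175.2032 − 176.8443 = -352.0475°; wrapped into (−180°, 180°]: 7.9525°.
θ = atan2( sin Δλ · cos φ₂ , cos φ₁ · sin φ₂ − sin φ₁ · cos φ₂ · cos Δλ )
  = atan2(0.12904, -0.56096) = 167.045° → normalised to [0°, 360°): 167.045°.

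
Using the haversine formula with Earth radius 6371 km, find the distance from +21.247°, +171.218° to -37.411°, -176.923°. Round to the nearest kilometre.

6640 km

Δλ = -176.923 − 171.218 = -348.141°; wrapped into (−180°, 180°]: 11.859°.
Δφ = -37.411 − 21.247 = -58.658°.
a = sin²(Δφ/2) + cos φ₁ · cos φ₂ · sin²(Δλ/2) = 0.247828.
c = 2·atan2(√a, √(1−a)) = 1.04217 rad → d = 6371·c ≈ 6639.69 km.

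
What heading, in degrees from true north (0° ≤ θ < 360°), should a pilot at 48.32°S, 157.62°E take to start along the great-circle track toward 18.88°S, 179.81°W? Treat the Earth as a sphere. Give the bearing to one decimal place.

Δλ = -179.81 − 157.62 = -337.43°; wrapped into (−180°, 180°]: 22.57°.
θ = atan2( sin Δλ · cos φ₂ , cos φ₁ · sin φ₂ − sin φ₁ · cos φ₂ · cos Δλ )
  = atan2(0.36316, 0.43739) = 39.703° → normalised to [0°, 360°): 39.703°.

39.7°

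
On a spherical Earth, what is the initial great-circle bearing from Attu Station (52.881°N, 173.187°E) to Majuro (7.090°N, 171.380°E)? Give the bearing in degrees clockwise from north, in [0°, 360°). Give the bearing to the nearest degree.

183°

Δλ = 171.380 − 173.187 = -1.807°.
θ = atan2( sin Δλ · cos φ₂ , cos φ₁ · sin φ₂ − sin φ₁ · cos φ₂ · cos Δλ )
  = atan2(-0.03129, -0.71641) = -177.499° → normalised to [0°, 360°): 182.501°.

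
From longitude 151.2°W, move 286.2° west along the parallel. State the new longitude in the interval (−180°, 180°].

77.4°W

Start at -151.2°; shift −286.2° → -437.4°.
-437.4° lies outside (−180°, 180°]; add 360° → -77.4°.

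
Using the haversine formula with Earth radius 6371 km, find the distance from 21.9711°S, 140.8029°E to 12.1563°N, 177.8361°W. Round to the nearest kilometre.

Δλ = -177.8361 − 140.8029 = -318.6390°; wrapped into (−180°, 180°]: 41.3610°.
Δφ = 12.1563 − -21.9711 = 34.1274°.
a = sin²(Δφ/2) + cos φ₁ · cos φ₂ · sin²(Δλ/2) = 0.199172.
c = 2·atan2(√a, √(1−a)) = 0.92522 rad → d = 6371·c ≈ 5894.60 km.

5895 km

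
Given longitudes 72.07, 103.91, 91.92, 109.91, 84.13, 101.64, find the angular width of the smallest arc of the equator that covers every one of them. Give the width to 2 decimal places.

37.84°

Sort the longitudes: +72.07°, +84.13°, +91.92°, +101.64°, +103.91°, +109.91°.
Eastward gaps between consecutive values (wrapping around): 12.06°, 7.79°, 9.72°, 2.27°, 6.00°, 322.16°.
Largest gap = 322.16° ⇒ minimal covering band is its complement: 360° − 322.16° = 37.84°.
Band runs from +72.07° eastward to +109.91°.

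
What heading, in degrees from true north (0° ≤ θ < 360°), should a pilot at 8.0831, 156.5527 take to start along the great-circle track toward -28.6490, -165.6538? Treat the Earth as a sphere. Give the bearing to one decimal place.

136.8°

Δλ = -165.6538 − 156.5527 = -322.2065°; wrapped into (−180°, 180°]: 37.7935°.
θ = atan2( sin Δλ · cos φ₂ , cos φ₁ · sin φ₂ − sin φ₁ · cos φ₂ · cos Δλ )
  = atan2(0.53779, -0.57219) = 136.775° → normalised to [0°, 360°): 136.775°.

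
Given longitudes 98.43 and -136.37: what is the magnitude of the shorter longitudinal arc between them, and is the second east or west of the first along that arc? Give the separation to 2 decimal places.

Raw difference: -136.37 − 98.43 = -234.8°.
Normalise into (−180°, 180°]: -234.8° + 360° = 125.2°.
Positive ⇒ the second point lies to the east; separation 125.20°.

125.20° east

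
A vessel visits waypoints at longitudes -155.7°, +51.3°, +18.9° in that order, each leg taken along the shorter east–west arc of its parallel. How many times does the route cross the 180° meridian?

Leg 1: -155.7° → +51.3°, shortest Δλ = -153.0° (west) — crosses 180°.
Leg 2: +51.3° → +18.9°, shortest Δλ = -32.4° (west) — does not cross 180°.
Total crossings: 1.

1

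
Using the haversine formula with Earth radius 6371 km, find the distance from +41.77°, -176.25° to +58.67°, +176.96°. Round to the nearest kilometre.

Δλ = 176.96 − -176.25 = 353.21°; wrapped into (−180°, 180°]: -6.79°.
Δφ = 58.67 − 41.77 = 16.90°.
a = sin²(Δφ/2) + cos φ₁ · cos φ₂ · sin²(Δλ/2) = 0.022953.
c = 2·atan2(√a, √(1−a)) = 0.30418 rad → d = 6371·c ≈ 1937.92 km.

1938 km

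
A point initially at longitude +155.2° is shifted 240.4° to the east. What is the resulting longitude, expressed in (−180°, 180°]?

+35.6°

Start at +155.2°; shift +240.4° → +395.6°.
+395.6° lies outside (−180°, 180°]; subtract 360° → +35.6°.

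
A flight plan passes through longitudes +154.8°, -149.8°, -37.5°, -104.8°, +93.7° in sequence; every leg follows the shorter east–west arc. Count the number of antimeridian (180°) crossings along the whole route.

2

Leg 1: +154.8° → -149.8°, shortest Δλ = 55.4° (east) — crosses 180°.
Leg 2: -149.8° → -37.5°, shortest Δλ = 112.3° (east) — does not cross 180°.
Leg 3: -37.5° → -104.8°, shortest Δλ = -67.3° (west) — does not cross 180°.
Leg 4: -104.8° → +93.7°, shortest Δλ = -161.5° (west) — crosses 180°.
Total crossings: 2.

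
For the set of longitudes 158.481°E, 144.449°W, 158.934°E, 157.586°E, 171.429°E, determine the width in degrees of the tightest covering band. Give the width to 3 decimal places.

57.965°

Sort the longitudes: -144.449°, +157.586°, +158.481°, +158.934°, +171.429°.
Eastward gaps between consecutive values (wrapping around): 302.035°, 0.895°, 0.453°, 12.495°, 44.122°.
Largest gap = 302.035° ⇒ minimal covering band is its complement: 360° − 302.035° = 57.965°.
Band runs from +157.586° eastward to -144.449°, crossing the antimeridian.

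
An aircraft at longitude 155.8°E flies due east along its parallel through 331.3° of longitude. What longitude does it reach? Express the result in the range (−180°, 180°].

Start at +155.8°; shift +331.3° → +487.1°.
+487.1° lies outside (−180°, 180°]; subtract 360° → +127.1°.

127.1°E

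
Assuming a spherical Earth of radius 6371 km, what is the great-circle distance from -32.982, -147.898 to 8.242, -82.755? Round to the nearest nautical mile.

4460 nmi

Δλ = -82.755 − -147.898 = 65.143°.
Δφ = 8.242 − -32.982 = 41.224°.
a = sin²(Δφ/2) + cos φ₁ · cos φ₂ · sin²(Δλ/2) = 0.364535.
c = 2·atan2(√a, √(1−a)) = 1.29644 rad → d = 6371·c ≈ 8259.60 km ≈ 4459.83 nmi.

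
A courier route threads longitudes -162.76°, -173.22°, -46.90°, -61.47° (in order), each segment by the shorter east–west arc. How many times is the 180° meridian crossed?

0

Leg 1: -162.76° → -173.22°, shortest Δλ = -10.46° (west) — does not cross 180°.
Leg 2: -173.22° → -46.90°, shortest Δλ = 126.32° (east) — does not cross 180°.
Leg 3: -46.90° → -61.47°, shortest Δλ = -14.57° (west) — does not cross 180°.
Total crossings: 0.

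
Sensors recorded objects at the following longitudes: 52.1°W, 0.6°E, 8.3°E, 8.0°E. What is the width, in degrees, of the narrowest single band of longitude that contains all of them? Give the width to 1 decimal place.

60.4°

Sort the longitudes: -52.1°, +0.6°, +8.0°, +8.3°.
Eastward gaps between consecutive values (wrapping around): 52.7°, 7.4°, 0.3°, 299.6°.
Largest gap = 299.6° ⇒ minimal covering band is its complement: 360° − 299.6° = 60.4°.
Band runs from -52.1° eastward to +8.3°.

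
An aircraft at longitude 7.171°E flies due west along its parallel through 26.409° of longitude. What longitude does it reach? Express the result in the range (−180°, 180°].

19.238°W

Start at +7.171°; shift −26.409° → -19.238°.
-19.238° already lies in (−180°, 180°].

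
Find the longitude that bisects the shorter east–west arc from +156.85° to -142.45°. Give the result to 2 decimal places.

-172.80°

Signed shortest Δλ from +156.85° to -142.45° is +60.70°.
Midpoint longitude = +156.85° + (+60.70°)/2 = +156.85° + 30.35° = +187.20°.
Normalise into (−180°, 180°]: -172.80°.
(The naïve average (+156.85 + -142.45)/2 = 7.2° is on the wrong side of the globe.)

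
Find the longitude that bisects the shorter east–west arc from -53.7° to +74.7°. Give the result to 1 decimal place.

+10.5°

Signed shortest Δλ from -53.7° to +74.7° is +128.4°.
Midpoint longitude = -53.7° + (+128.4°)/2 = -53.7° + 64.2° = +10.5°.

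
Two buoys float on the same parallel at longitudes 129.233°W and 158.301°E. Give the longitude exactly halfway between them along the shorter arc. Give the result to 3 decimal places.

165.466°W

Signed shortest Δλ from -129.233° to +158.301° is -72.466°.
Midpoint longitude = -129.233° + (-72.466°)/2 = -129.233° − 36.233° = -165.466°.
(The naïve average (-129.233 + +158.301)/2 = 14.534° is on the wrong side of the globe.)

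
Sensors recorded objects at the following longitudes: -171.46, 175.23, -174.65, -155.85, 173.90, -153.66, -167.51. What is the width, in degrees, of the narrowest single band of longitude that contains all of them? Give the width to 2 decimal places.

32.44°

Sort the longitudes: -174.65°, -171.46°, -167.51°, -155.85°, -153.66°, +173.90°, +175.23°.
Eastward gaps between consecutive values (wrapping around): 3.19°, 3.95°, 11.66°, 2.19°, 327.56°, 1.33°, 10.12°.
Largest gap = 327.56° ⇒ minimal covering band is its complement: 360° − 327.56° = 32.44°.
Band runs from +173.90° eastward to -153.66°, crossing the antimeridian.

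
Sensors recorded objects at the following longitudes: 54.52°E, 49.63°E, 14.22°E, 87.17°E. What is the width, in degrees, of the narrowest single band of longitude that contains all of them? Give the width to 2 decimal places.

Sort the longitudes: +14.22°, +49.63°, +54.52°, +87.17°.
Eastward gaps between consecutive values (wrapping around): 35.41°, 4.89°, 32.65°, 287.05°.
Largest gap = 287.05° ⇒ minimal covering band is its complement: 360° − 287.05° = 72.95°.
Band runs from +14.22° eastward to +87.17°.

72.95°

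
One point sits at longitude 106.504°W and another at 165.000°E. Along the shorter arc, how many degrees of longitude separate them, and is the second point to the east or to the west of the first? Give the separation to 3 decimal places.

88.496° west

Raw difference: 165.000 − -106.504 = 271.504°.
Normalise into (−180°, 180°]: 271.504° − 360° = -88.496°.
Negative ⇒ the second point lies to the west; separation 88.496°.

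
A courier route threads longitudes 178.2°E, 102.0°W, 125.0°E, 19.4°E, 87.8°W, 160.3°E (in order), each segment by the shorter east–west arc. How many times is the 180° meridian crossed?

3

Leg 1: +178.2° → -102.0°, shortest Δλ = 79.8° (east) — crosses 180°.
Leg 2: -102.0° → +125.0°, shortest Δλ = -133.0° (west) — crosses 180°.
Leg 3: +125.0° → +19.4°, shortest Δλ = -105.6° (west) — does not cross 180°.
Leg 4: +19.4° → -87.8°, shortest Δλ = -107.2° (west) — does not cross 180°.
Leg 5: -87.8° → +160.3°, shortest Δλ = -111.9° (west) — crosses 180°.
Total crossings: 3.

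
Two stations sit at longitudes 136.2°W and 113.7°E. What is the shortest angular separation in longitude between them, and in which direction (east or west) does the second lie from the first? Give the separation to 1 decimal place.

110.1° west

Raw difference: 113.7 − -136.2 = 249.9°.
Normalise into (−180°, 180°]: 249.9° − 360° = -110.1°.
Negative ⇒ the second point lies to the west; separation 110.1°.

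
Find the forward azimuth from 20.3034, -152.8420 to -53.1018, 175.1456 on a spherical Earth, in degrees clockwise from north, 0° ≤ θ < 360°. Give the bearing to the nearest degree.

199°

Δλ = 175.1456 − -152.8420 = 327.9876°; wrapped into (−180°, 180°]: -32.0124°.
θ = atan2( sin Δλ · cos φ₂ , cos φ₁ · sin φ₂ − sin φ₁ · cos φ₂ · cos Δλ )
  = atan2(-0.31827, -0.92667) = -161.045° → normalised to [0°, 360°): 198.955°.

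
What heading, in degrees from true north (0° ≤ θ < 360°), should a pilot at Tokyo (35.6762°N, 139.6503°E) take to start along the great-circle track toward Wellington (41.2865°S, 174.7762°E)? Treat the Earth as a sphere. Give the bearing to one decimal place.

Δλ = 174.7762 − 139.6503 = 35.1259°.
θ = atan2( sin Δλ · cos φ₂ , cos φ₁ · sin φ₂ − sin φ₁ · cos φ₂ · cos Δλ )
  = atan2(0.43235, -0.89442) = 154.202° → normalised to [0°, 360°): 154.202°.

154.2°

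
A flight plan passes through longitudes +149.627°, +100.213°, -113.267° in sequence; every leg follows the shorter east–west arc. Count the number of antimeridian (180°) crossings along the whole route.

1

Leg 1: +149.627° → +100.213°, shortest Δλ = -49.414° (west) — does not cross 180°.
Leg 2: +100.213° → -113.267°, shortest Δλ = 146.52° (east) — crosses 180°.
Total crossings: 1.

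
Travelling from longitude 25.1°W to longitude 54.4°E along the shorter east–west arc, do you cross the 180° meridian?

Signed shortest Δλ = ((54.4 − -25.1 + 180) mod 360) − 180 = 79.5°.
Going east by 79.5° from -25.1° reaches +54.4° without touching 180°.

No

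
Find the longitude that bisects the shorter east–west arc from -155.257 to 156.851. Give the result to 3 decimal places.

Signed shortest Δλ from -155.257° to +156.851° is -47.892°.
Midpoint longitude = -155.257° + (-47.892°)/2 = -155.257° − 23.946° = -179.203°.
(The naïve average (-155.257 + +156.851)/2 = 0.797° is on the wrong side of the globe.)

-179.203°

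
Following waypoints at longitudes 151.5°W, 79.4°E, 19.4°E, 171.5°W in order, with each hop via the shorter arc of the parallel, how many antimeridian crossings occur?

2

Leg 1: -151.5° → +79.4°, shortest Δλ = -129.1° (west) — crosses 180°.
Leg 2: +79.4° → +19.4°, shortest Δλ = -60.0° (west) — does not cross 180°.
Leg 3: +19.4° → -171.5°, shortest Δλ = 169.1° (east) — crosses 180°.
Total crossings: 2.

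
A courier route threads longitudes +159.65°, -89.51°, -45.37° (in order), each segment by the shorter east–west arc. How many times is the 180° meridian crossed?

Leg 1: +159.65° → -89.51°, shortest Δλ = 110.84° (east) — crosses 180°.
Leg 2: -89.51° → -45.37°, shortest Δλ = 44.14° (east) — does not cross 180°.
Total crossings: 1.

1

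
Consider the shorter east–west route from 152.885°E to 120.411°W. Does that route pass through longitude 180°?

Yes

Naïve |-120.411 − 152.885| = 273.296° > 180°, so the shorter arc goes the other way round — across 180°.
Signed shortest Δλ = ((-120.411 − 152.885 + 180) mod 360) − 180 = 86.704°.
Going east by 86.704° from +152.885° passes through 180° before reaching -120.411°.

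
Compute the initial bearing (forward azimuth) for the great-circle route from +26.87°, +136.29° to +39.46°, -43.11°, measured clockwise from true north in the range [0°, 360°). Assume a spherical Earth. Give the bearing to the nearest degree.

Δλ = -43.11 − 136.29 = -179.40°.
θ = atan2( sin Δλ · cos φ₂ , cos φ₁ · sin φ₂ − sin φ₁ · cos φ₂ · cos Δλ )
  = atan2(-0.00808, 0.91585) = -0.506° → normalised to [0°, 360°): 359.494°.

359°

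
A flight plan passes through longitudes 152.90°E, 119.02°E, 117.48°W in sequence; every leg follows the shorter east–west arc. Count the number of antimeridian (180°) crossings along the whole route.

1

Leg 1: +152.90° → +119.02°, shortest Δλ = -33.88° (west) — does not cross 180°.
Leg 2: +119.02° → -117.48°, shortest Δλ = 123.5° (east) — crosses 180°.
Total crossings: 1.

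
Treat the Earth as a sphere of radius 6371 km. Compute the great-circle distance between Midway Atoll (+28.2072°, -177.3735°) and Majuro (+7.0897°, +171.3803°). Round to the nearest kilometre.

Δλ = 171.3803 − -177.3735 = 348.7538°; wrapped into (−180°, 180°]: -11.2462°.
Δφ = 7.0897 − 28.2072 = -21.1175°.
a = sin²(Δφ/2) + cos φ₁ · cos φ₂ · sin²(Δλ/2) = 0.041974.
c = 2·atan2(√a, √(1−a)) = 0.41267 rad → d = 6371·c ≈ 2629.15 km.

2629 km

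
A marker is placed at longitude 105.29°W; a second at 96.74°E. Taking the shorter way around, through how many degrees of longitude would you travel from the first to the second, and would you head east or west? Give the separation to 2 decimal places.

157.97° west

Raw difference: 96.74 − -105.29 = 202.03°.
Normalise into (−180°, 180°]: 202.03° − 360° = -157.97°.
Negative ⇒ the second point lies to the west; separation 157.97°.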